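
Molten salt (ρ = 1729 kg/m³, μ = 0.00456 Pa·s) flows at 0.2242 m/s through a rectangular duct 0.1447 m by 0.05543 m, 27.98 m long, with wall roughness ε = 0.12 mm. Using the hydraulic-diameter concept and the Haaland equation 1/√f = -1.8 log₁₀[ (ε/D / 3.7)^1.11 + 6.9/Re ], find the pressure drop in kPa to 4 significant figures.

Hydraulic diameter D_h = 4A/P = 4·(0.1447·0.05543)/(2·(0.1447+0.05543)) = 0.03208/0.4003 = 0.08016 m.
Re = ρVD_h/μ = 1729·0.2242·0.08016/0.00456 = 6814.
ε/D_h = 0.00012/0.08016 = 0.0015; Haaland gives 1/√f = -1.8 log₁₀[0.000171+0.00101] = 5.268, so f = 0.03603.
ΔP = f(L/D_h)(ρV²/2) = 0.03603·27.98/0.08016·43.45 = 546.6 Pa.
ΔP = 0.5466 kPa.

ΔP ≈ 0.5466 kPa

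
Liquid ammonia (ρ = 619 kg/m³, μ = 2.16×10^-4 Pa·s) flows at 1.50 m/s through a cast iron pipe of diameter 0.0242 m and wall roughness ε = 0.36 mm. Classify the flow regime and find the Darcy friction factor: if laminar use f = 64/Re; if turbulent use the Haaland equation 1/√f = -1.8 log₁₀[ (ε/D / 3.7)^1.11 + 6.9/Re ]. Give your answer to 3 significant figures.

Re = ρVD/μ = 619·1.5·0.0242/0.000216 = 1.04e+05.
Re > 4000 → turbulent. ε/D = 0.00036/0.0242 = 0.0149; Haaland: 1/√f = -1.8 log₁₀[0.00219 + 6.63e-05] = 4.763, so f = 0.04407.

f ≈ 0.0441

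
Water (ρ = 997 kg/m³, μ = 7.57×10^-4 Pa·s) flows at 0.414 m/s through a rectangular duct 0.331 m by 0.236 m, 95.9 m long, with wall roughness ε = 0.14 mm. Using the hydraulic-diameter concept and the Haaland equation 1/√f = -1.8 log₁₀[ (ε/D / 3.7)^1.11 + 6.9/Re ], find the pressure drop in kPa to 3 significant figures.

Hydraulic diameter D_h = 4A/P = 4·(0.331·0.236)/(2·(0.331+0.236)) = 0.3125/1.134 = 0.2755 m.
Re = ρVD_h/μ = 997·0.414·0.2755/0.000757 = 1.502e+05.
ε/D_h = 0.00014/0.2755 = 0.000508; Haaland gives 1/√f = -1.8 log₁₀[5.16e-05+4.59e-05] = 7.219, so f = 0.01919.
ΔP = f(L/D_h)(ρV²/2) = 0.01919·95.9/0.2755·85.44 = 570.6 Pa.
ΔP = 0.571 kPa.

ΔP ≈ 0.571 kPa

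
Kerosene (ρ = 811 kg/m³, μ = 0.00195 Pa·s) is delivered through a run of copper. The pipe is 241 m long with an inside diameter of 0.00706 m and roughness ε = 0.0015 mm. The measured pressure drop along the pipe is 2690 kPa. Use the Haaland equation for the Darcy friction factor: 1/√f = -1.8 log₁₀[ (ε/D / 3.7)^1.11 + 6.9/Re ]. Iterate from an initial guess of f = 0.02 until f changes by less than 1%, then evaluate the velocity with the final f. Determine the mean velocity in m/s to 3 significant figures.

V ≈ 2.38 m/s

Rearranging Darcy-Weisbach: V = √(2·ΔP·D/(f·L·ρ)). With ε/D = 1.5e-06/0.00706 = 0.000212, iterate starting from f = 0.02:
  f = 0.02 → V = √(2·2.69e+06·0.00706/(0.02·241·811)) = 3.117 m/s; Re = ρVD/μ = 9153; f → 0.03188
  f = 0.03188 → V = 2.469 m/s; Re = 7250; f → 0.03401
  f = 0.03401 → V = 2.391 m/s; Re = 7019; f → 0.03432
Converged (Δf/f < 1%). With the final f = 0.03432: V = √(2·2.69e+06·0.00706/(0.03432·241·811)) = 2.38 m/s.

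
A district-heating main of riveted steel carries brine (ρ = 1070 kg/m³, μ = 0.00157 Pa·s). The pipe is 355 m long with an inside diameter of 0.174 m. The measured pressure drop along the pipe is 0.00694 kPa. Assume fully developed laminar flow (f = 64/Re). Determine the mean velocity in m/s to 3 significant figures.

For laminar flow, f = 64/Re with Re = ρVD/μ, so Darcy-Weisbach reduces to ΔP = 32μLV/D². Solving for V: V = ΔP·D²/(32μL) = 6.94·(0.174)²/(32·0.00157·355) = 0.01178 m/s.
Check: Re = ρVD/μ = 1070·0.01178·0.174/0.00157 = 1397 < 2300, so the laminar assumption holds.

V ≈ 0.0118 m/s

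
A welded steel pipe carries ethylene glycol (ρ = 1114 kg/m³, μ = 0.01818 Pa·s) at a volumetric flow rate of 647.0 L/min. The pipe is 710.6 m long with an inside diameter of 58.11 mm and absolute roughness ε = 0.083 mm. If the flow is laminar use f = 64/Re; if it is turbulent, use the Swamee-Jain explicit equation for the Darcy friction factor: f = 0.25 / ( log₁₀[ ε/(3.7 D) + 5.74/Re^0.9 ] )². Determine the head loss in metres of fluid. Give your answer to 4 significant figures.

h_f ≈ 317.6 m

Q = 647.0 L/min = 647.0/60000 = 0.01078 m³/s.
Cross-sectional area A = πD²/4 = π(0.05811)²/4 = 0.002652 m²; mean velocity V = Q/A = 0.01078/0.002652 = 4.066 m/s.
Reynolds number Re = ρVD/μ = 1114 · 4.066 · 0.05811 / 0.0182 = 1.448e+04.
Re > 4000 → turbulent. Relative roughness ε/D = 8.3e-05/0.05811 = 0.00143. Swamee-Jain: f = 0.25/(log₁₀[0.00143/3.7 + 5.74/1.448e+04^0.9])² = 0.25/(log₁₀[0.000386 + 0.00103])² = 0.25/(-2.848)² = 0.03082.
Darcy-Weisbach: ΔP = f(L/D)(ρV²/2) = 0.03082·(710.6/0.05811)·(1114·4.066²/2) = 0.03082·1.223e+04·9208 = 3.471e+06 Pa.
Head loss h_f = ΔP/(ρg) = 3.471e+06/(1114·9.81) = 317.6 m.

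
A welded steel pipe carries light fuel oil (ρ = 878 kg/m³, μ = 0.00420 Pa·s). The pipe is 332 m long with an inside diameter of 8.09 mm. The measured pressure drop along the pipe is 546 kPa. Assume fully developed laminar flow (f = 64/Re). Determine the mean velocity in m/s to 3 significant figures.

For laminar flow, f = 64/Re with Re = ρVD/μ, so Darcy-Weisbach reduces to ΔP = 32μLV/D². Solving for V: V = ΔP·D²/(32μL) = 5.46e+05·(0.00809)²/(32·0.0042·332) = 0.8009 m/s.
Check: Re = ρVD/μ = 878·0.8009·0.00809/0.0042 = 1354 < 2300, so the laminar assumption holds.

V ≈ 0.801 m/s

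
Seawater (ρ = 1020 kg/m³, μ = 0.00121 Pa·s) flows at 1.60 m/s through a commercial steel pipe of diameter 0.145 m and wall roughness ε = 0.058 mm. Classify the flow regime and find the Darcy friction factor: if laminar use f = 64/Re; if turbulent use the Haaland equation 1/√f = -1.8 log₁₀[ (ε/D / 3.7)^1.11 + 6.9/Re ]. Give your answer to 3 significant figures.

f ≈ 0.0181

Re = ρVD/μ = 1020·1.6·0.145/0.00121 = 1.956e+05.
Re > 4000 → turbulent. ε/D = 5.8e-05/0.145 = 0.0004; Haaland: 1/√f = -1.8 log₁₀[3.96e-05 + 3.53e-05] = 7.426, so f = 0.01813.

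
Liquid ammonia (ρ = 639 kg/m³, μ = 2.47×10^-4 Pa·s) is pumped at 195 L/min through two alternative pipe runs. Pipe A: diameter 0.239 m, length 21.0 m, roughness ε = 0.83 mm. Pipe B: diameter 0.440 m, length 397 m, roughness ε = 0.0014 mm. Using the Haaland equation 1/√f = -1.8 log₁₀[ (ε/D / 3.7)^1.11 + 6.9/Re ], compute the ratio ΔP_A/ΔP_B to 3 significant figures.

Pipe A: V = Q/A = 0.00325/0.04486 = 0.07244 m/s; Re = 4.479e+04; ε/D = 0.00347; Haaland → f = 0.0296; ΔP_A = f(L/D)(ρV²/2) = 4.361 Pa.
Pipe B: V = Q/A = 0.00325/0.1521 = 0.02137 m/s; Re = 2.433e+04; ε/D = 3.18e-06; Haaland → f = 0.02453; ΔP_B = f(L/D)(ρV²/2) = 3.231 Pa.
ΔP_A/ΔP_B = 4.361/3.231 = 1.35.

ΔP_A/ΔP_B ≈ 1.35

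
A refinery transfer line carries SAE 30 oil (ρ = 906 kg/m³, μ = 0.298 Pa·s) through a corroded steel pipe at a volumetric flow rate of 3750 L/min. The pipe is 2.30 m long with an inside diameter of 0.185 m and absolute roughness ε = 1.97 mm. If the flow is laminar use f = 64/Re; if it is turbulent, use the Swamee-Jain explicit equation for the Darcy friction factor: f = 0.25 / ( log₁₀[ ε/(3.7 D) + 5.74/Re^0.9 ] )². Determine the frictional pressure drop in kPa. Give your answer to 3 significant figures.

ΔP ≈ 1.49 kPa

Q = 3750 L/min = 3750/60000 = 0.0625 m³/s.
Cross-sectional area A = πD²/4 = π(0.185)²/4 = 0.02688 m²; mean velocity V = Q/A = 0.0625/0.02688 = 2.325 m/s.
Reynolds number Re = ρVD/μ = 906 · 2.325 · 0.185 / 0.298 = 1308.
Re < 2300 → laminar flow, so f = 64/Re = 64/1308 = 0.04894 (the turbulent correlation is not needed).
Darcy-Weisbach: ΔP = f(L/D)(ρV²/2) = 0.04894·(2.3/0.185)·(906·2.325²/2) = 0.04894·12.43·2449 = 1490 Pa.
ΔP = 1490 Pa = 1.49 kPa.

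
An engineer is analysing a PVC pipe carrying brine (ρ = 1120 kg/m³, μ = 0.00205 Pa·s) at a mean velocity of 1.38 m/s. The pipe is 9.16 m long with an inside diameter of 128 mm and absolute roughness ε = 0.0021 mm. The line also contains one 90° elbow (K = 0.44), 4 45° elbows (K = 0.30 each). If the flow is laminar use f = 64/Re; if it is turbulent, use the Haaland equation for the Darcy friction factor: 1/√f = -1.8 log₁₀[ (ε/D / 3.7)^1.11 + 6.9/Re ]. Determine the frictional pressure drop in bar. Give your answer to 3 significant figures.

Reynolds number Re = ρVD/μ = 1120 · 1.38 · 0.128 / 0.00205 = 9.651e+04.
Re > 4000 → turbulent. Relative roughness ε/D = 2.1e-06/0.128 = 1.64e-05. Haaland: 1/√f = -1.8 log₁₀[(1.64e-05/3.7)^1.11 + 6.9/9.651e+04] = -1.8 log₁₀[1.14e-06 + 7.15e-05] = 7.45, so f = 0.01802.
Total minor-loss coefficient ΣK = 1·0.44 + 4·0.3 = 1.64.
ΔP = [f·L/D + ΣK]·(ρV²/2) = [0.01802·9.16/0.128 + 1.64]·(1120·1.38²/2) = [1.289 + 1.64]·1066 = 3124 Pa.
ΔP = 3124 Pa = 0.0312 bar.

ΔP ≈ 0.0312 bar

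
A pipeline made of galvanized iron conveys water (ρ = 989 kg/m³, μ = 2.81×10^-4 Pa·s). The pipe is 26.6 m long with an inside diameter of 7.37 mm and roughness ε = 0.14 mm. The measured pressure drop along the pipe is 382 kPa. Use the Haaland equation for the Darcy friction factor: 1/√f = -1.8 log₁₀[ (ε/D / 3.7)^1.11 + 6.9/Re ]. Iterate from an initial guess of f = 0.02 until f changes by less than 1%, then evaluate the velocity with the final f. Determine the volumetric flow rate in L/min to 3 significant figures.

Q ≈ 5.38 L/min

Rearranging Darcy-Weisbach: V = √(2·ΔP·D/(f·L·ρ)). With ε/D = 0.00014/0.00737 = 0.019, iterate starting from f = 0.02:
  f = 0.02 → V = √(2·3.82e+05·0.00737/(0.02·26.6·989)) = 3.271 m/s; Re = ρVD/μ = 8.486e+04; f → 0.04825
  f = 0.04825 → V = 2.106 m/s; Re = 5.463e+04; f → 0.0485
Converged (Δf/f < 1%). With the final f = 0.0485: V = √(2·3.82e+05·0.00737/(0.0485·26.6·989)) = 2.101 m/s.
Q = V·A = 2.101·(π/4·0.00737²) = 8.962e-05 m³/s = 5.38 L/min.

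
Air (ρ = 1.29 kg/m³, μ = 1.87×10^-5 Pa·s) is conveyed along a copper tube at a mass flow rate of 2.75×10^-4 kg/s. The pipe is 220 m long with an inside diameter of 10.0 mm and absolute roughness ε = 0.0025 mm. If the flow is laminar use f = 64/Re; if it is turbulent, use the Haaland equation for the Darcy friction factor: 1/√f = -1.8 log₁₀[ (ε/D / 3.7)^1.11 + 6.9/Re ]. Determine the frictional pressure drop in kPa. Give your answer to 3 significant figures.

ΔP ≈ 3.57 kPa

A = πD²/4 = π(0.01)²/4 = 7.854e-05 m²; mean velocity V = ṁ/(ρA) = 0.000275/(1.29 · 7.854e-05) = 2.714 m/s.
Reynolds number Re = ρVD/μ = 1.29 · 2.714 · 0.01 / 1.87e-05 = 1872.
Re < 2300 → laminar flow, so f = 64/Re = 64/1872 = 0.03418 (the turbulent correlation is not needed).
Darcy-Weisbach: ΔP = f(L/D)(ρV²/2) = 0.03418·(220/0.01)·(1.29·2.714²/2) = 0.03418·2.2e+04·4.752 = 3573 Pa.
ΔP = 3573 Pa = 3.57 kPa.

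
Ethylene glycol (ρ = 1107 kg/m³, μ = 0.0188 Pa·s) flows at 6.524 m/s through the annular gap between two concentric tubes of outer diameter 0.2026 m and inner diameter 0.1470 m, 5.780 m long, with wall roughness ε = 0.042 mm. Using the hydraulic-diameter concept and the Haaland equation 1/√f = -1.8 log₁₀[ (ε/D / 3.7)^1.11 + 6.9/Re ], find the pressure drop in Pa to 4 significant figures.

ΔP ≈ 65600 Pa

Hydraulic diameter D_h = 4A/P = D_o - D_i = 0.2026 - 0.147 = 0.0556 m.
Re = ρVD_h/μ = 1107·6.524·0.0556/0.0188 = 2.136e+04.
ε/D_h = 4.2e-05/0.0556 = 0.000755; Haaland gives 1/√f = -1.8 log₁₀[8.02e-05+0.000323] = 6.11, so f = 0.02679.
ΔP = f(L/D_h)(ρV²/2) = 0.02679·5.78/0.0556·2.356e+04 = 6.56e+04 Pa.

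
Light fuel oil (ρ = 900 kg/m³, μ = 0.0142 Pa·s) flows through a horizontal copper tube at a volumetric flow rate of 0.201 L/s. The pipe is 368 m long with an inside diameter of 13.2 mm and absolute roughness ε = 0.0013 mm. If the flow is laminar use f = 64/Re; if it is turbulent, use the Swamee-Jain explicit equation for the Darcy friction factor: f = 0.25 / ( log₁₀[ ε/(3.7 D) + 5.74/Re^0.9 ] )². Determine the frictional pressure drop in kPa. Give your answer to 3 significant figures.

ΔP ≈ 1410 kPa

Q = 0.201 L/s = 0.201/1000 = 0.000201 m³/s.
Cross-sectional area A = πD²/4 = π(0.0132)²/4 = 0.0001368 m²; mean velocity V = Q/A = 0.000201/0.0001368 = 1.469 m/s.
Reynolds number Re = ρVD/μ = 900 · 1.469 · 0.0132 / 0.0142 = 1229.
Re < 2300 → laminar flow, so f = 64/Re = 64/1229 = 0.05208 (the turbulent correlation is not needed).
Darcy-Weisbach: ΔP = f(L/D)(ρV²/2) = 0.05208·(368/0.0132)·(900·1.469²/2) = 0.05208·2.788e+04·970.8 = 1.41e+06 Pa.
ΔP = 1.41e+06 Pa = 1410 kPa.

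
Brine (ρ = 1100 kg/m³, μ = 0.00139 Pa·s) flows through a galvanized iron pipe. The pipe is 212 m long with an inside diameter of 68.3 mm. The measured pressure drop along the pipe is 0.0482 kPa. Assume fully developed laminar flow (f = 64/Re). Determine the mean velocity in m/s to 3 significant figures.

V ≈ 0.0238 m/s

For laminar flow, f = 64/Re with Re = ρVD/μ, so Darcy-Weisbach reduces to ΔP = 32μLV/D². Solving for V: V = ΔP·D²/(32μL) = 48.2·(0.0683)²/(32·0.00139·212) = 0.02384 m/s.
Check: Re = ρVD/μ = 1100·0.02384·0.0683/0.00139 = 1289 < 2300, so the laminar assumption holds.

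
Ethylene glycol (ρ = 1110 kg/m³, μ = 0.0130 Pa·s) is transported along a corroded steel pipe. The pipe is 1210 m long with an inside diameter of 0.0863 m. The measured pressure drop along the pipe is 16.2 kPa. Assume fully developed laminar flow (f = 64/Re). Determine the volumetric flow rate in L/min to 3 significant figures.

Q ≈ 84.1 L/min

For laminar flow, f = 64/Re with Re = ρVD/μ, so Darcy-Weisbach reduces to ΔP = 32μLV/D². Solving for V: V = ΔP·D²/(32μL) = 1.62e+04·(0.0863)²/(32·0.013·1210) = 0.2397 m/s.
Check: Re = ρVD/μ = 1110·0.2397·0.0863/0.013 = 1766 < 2300, so the laminar assumption holds.
Q = V·A = 0.2397·(π/4·0.0863²) = 0.001402 m³/s = 84.1 L/min.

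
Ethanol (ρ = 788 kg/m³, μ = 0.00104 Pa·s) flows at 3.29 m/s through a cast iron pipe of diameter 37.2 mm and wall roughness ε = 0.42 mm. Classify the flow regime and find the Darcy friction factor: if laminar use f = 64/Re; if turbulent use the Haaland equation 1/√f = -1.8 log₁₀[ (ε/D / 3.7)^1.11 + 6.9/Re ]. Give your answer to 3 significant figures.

f ≈ 0.0401

Re = ρVD/μ = 788·3.29·0.0372/0.00104 = 9.273e+04.
Re > 4000 → turbulent. ε/D = 0.00042/0.0372 = 0.0113; Haaland: 1/√f = -1.8 log₁₀[0.00161 + 7.44e-05] = 4.991, so f = 0.04015.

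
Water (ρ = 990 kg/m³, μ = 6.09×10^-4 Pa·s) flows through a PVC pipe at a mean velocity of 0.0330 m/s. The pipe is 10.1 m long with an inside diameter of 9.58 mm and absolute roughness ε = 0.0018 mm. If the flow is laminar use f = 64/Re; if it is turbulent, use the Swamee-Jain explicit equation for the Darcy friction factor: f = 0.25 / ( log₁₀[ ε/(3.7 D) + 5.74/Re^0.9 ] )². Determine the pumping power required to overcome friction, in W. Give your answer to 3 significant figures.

Reynolds number Re = ρVD/μ = 990 · 0.033 · 0.00958 / 0.000609 = 513.9.
Re < 2300 → laminar flow, so f = 64/Re = 64/513.9 = 0.1245 (the turbulent correlation is not needed).
Darcy-Weisbach: ΔP = f(L/D)(ρV²/2) = 0.1245·(10.1/0.00958)·(990·0.033²/2) = 0.1245·1054·0.5391 = 70.77 Pa.
Q = V·A = 0.033·7.208e-05 = 2.379e-06 m³/s.
Pumping power P = QΔP = 2.379e-06·70.77 = 1.683×10^-4 W = 1.68×10^-4 W.

P ≈ 1.68×10^-4 W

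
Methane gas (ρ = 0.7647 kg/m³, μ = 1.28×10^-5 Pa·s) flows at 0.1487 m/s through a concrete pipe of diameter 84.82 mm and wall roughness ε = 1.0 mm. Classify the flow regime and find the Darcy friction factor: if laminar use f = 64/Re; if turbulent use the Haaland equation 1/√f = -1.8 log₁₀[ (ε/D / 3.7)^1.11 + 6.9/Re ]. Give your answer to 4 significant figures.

Re = ρVD/μ = 0.7647·0.1487·0.08482/1.28e-05 = 753.5.
Re < 2300 → laminar, so f = 64/Re = 0.08494 (roughness is irrelevant in laminar flow).

f ≈ 0.08494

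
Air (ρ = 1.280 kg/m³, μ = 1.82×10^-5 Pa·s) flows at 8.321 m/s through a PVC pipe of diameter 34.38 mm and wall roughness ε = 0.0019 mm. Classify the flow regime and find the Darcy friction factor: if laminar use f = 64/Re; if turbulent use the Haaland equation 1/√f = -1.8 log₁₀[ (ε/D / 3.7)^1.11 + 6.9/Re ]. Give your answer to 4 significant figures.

f ≈ 0.02579

Re = ρVD/μ = 1.28·8.321·0.03438/1.82e-05 = 2.012e+04.
Re > 4000 → turbulent. ε/D = 1.9e-06/0.03438 = 5.53e-05; Haaland: 1/√f = -1.8 log₁₀[4.4e-06 + 0.000343] = 6.227, so f = 0.02579.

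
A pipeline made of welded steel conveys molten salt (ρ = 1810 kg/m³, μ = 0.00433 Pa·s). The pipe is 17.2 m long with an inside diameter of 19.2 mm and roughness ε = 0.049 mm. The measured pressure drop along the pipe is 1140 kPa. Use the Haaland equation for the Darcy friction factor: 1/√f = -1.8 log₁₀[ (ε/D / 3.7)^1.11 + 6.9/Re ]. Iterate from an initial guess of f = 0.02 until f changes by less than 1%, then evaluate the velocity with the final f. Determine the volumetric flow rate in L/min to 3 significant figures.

Q ≈ 125 L/min

Rearranging Darcy-Weisbach: V = √(2·ΔP·D/(f·L·ρ)). With ε/D = 4.9e-05/0.0192 = 0.00255, iterate starting from f = 0.02:
  f = 0.02 → V = √(2·1.14e+06·0.0192/(0.02·17.2·1810)) = 8.385 m/s; Re = ρVD/μ = 6.73e+04; f → 0.02694
  f = 0.02694 → V = 7.225 m/s; Re = 5.799e+04; f → 0.02721
  f = 0.02721 → V = 7.189 m/s; Re = 5.769e+04; f → 0.02722
Converged (Δf/f < 1%). With the final f = 0.02722: V = √(2·1.14e+06·0.0192/(0.02722·17.2·1810)) = 7.187 m/s.
Q = V·A = 7.187·(π/4·0.0192²) = 0.002081 m³/s = 125 L/min.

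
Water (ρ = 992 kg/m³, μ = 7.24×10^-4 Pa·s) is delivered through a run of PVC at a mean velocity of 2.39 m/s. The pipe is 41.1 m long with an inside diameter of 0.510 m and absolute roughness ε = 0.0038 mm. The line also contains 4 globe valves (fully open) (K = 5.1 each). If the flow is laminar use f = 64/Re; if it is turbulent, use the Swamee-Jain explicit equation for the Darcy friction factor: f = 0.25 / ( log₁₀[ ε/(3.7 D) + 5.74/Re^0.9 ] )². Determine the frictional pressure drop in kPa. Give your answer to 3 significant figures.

Reynolds number Re = ρVD/μ = 992 · 2.39 · 0.51 / 0.000724 = 1.67e+06.
Re > 4000 → turbulent. Relative roughness ε/D = 3.8e-06/0.51 = 7.45e-06. Swamee-Jain: f = 0.25/(log₁₀[7.45e-06/3.7 + 5.74/1.67e+06^0.9])² = 0.25/(log₁₀[2.01e-06 + 1.44e-05])² = 0.25/(-4.785)² = 0.01092.
Total minor-loss coefficient ΣK = 4·5.1 = 20.4.
ΔP = [f·L/D + ΣK]·(ρV²/2) = [0.01092·41.1/0.51 + 20.4]·(992·2.39²/2) = [0.88 + 20.4]·2833 = 6.029e+04 Pa.
ΔP = 6.029e+04 Pa = 60.3 kPa.

ΔP ≈ 60.3 kPa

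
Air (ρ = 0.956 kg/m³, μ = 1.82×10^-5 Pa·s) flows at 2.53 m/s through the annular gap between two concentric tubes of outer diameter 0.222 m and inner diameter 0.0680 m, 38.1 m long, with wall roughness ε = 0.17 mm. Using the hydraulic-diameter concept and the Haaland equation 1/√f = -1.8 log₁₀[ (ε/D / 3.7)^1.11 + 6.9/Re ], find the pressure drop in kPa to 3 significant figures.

Hydraulic diameter D_h = 4A/P = D_o - D_i = 0.222 - 0.068 = 0.154 m.
Re = ρVD_h/μ = 0.956·2.53·0.154/1.82e-05 = 2.047e+04.
ε/D_h = 0.00017/0.154 = 0.0011; Haaland gives 1/√f = -1.8 log₁₀[0.000122+0.000337] = 6.008, so f = 0.0277.
ΔP = f(L/D_h)(ρV²/2) = 0.0277·38.1/0.154·3.06 = 20.97 Pa.
ΔP = 0.0210 kPa.

ΔP ≈ 0.0210 kPa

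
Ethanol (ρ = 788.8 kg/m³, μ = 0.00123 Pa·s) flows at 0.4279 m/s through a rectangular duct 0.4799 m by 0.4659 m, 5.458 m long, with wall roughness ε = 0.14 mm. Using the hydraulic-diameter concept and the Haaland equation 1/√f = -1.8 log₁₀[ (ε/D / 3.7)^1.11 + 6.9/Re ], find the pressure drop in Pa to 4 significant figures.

Hydraulic diameter D_h = 4A/P = 4·(0.4799·0.4659)/(2·(0.4799+0.4659)) = 0.8943/1.892 = 0.4728 m.
Re = ρVD_h/μ = 788.8·0.4279·0.4728/0.00123 = 1.297e+05.
ε/D_h = 0.00014/0.4728 = 0.000296; Haaland gives 1/√f = -1.8 log₁₀[2.84e-05+5.32e-05] = 7.36, so f = 0.01846.
ΔP = f(L/D_h)(ρV²/2) = 0.01846·5.458/0.4728·72.21 = 15.39 Pa.

ΔP ≈ 15.39 Pa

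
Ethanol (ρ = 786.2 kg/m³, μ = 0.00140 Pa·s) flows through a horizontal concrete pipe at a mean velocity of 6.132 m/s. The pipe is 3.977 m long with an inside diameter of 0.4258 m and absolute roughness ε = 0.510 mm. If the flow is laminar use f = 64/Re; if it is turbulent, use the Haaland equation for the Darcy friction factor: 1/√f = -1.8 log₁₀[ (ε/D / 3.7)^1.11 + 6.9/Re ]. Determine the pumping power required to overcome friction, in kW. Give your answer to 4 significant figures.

Reynolds number Re = ρVD/μ = 786.2 · 6.132 · 0.4258 / 0.0014 = 1.466e+06.
Re > 4000 → turbulent. Relative roughness ε/D = 0.00051/0.4258 = 0.0012. Haaland: 1/√f = -1.8 log₁₀[(0.0012/3.7)^1.11 + 6.9/1.466e+06] = -1.8 log₁₀[0.000134 + 4.71e-06] = 6.946, so f = 0.02073.
Darcy-Weisbach: ΔP = f(L/D)(ρV²/2) = 0.02073·(3.977/0.4258)·(786.2·6.132²/2) = 0.02073·9.34·1.478e+04 = 2862 Pa.
Q = V·A = 6.132·0.1424 = 0.8732 m³/s.
Pumping power P = QΔP = 0.8732·2862 = 2498.8 W = 2.499 kW.

P ≈ 2.499 kW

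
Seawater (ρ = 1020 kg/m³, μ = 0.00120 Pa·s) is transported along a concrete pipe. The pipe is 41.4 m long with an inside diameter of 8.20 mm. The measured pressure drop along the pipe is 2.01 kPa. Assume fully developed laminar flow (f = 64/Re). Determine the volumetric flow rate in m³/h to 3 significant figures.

Q ≈ 0.0162 m³/h

For laminar flow, f = 64/Re with Re = ρVD/μ, so Darcy-Weisbach reduces to ΔP = 32μLV/D². Solving for V: V = ΔP·D²/(32μL) = 2010·(0.0082)²/(32·0.0012·41.4) = 0.08501 m/s.
Check: Re = ρVD/μ = 1020·0.08501·0.0082/0.0012 = 592.5 < 2300, so the laminar assumption holds.
Q = V·A = 0.08501·(π/4·0.0082²) = 4.49e-06 m³/s = 0.0162 m³/h.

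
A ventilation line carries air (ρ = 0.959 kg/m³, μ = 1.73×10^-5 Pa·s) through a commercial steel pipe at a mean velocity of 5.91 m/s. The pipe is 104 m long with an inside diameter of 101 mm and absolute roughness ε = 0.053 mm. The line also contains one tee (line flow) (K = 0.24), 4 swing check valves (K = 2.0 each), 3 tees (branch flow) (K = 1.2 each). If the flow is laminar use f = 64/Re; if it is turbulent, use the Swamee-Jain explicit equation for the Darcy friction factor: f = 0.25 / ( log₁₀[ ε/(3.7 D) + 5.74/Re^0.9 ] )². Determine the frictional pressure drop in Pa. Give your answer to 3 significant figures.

ΔP ≈ 620 Pa

Reynolds number Re = ρVD/μ = 0.959 · 5.91 · 0.101 / 1.73e-05 = 3.309e+04.
Re > 4000 → turbulent. Relative roughness ε/D = 5.3e-05/0.101 = 0.000525. Swamee-Jain: f = 0.25/(log₁₀[0.000525/3.7 + 5.74/3.309e+04^0.9])² = 0.25/(log₁₀[0.000142 + 0.000491])² = 0.25/(-3.199)² = 0.02444.
Total minor-loss coefficient ΣK = 1·0.24 + 4·2 + 3·1.2 = 11.8.
ΔP = [f·L/D + ΣK]·(ρV²/2) = [0.02444·104/0.101 + 11.8]·(0.959·5.91²/2) = [25.16 + 11.8]·16.75 = 619.7 Pa.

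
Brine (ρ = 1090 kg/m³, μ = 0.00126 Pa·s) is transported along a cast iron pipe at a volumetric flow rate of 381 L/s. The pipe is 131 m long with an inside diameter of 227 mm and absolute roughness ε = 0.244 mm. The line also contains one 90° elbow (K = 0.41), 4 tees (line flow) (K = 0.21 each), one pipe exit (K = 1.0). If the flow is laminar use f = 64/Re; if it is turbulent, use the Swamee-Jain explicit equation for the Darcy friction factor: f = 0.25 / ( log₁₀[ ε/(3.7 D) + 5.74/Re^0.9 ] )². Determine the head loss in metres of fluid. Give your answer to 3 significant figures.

h_f ≈ 62.8 m

Q = 381 L/s = 381/1000 = 0.381 m³/s.
Cross-sectional area A = πD²/4 = π(0.227)²/4 = 0.04047 m²; mean velocity V = Q/A = 0.381/0.04047 = 9.414 m/s.
Reynolds number Re = ρVD/μ = 1090 · 9.414 · 0.227 / 0.00126 = 1.849e+06.
Re > 4000 → turbulent. Relative roughness ε/D = 0.000244/0.227 = 0.00107. Swamee-Jain: f = 0.25/(log₁₀[0.00107/3.7 + 5.74/1.849e+06^0.9])² = 0.25/(log₁₀[0.000291 + 1.31e-05])² = 0.25/(-3.518)² = 0.0202.
Total minor-loss coefficient ΣK = 1·0.41 + 4·0.21 + 1·1 = 2.25.
ΔP = [f·L/D + ΣK]·(ρV²/2) = [0.0202·131/0.227 + 2.25]·(1090·9.414²/2) = [11.66 + 2.25]·4.83e+04 = 6.719e+05 Pa.
Head loss h_f = ΔP/(ρg) = 6.719e+05/(1090·9.81) = 62.8 m.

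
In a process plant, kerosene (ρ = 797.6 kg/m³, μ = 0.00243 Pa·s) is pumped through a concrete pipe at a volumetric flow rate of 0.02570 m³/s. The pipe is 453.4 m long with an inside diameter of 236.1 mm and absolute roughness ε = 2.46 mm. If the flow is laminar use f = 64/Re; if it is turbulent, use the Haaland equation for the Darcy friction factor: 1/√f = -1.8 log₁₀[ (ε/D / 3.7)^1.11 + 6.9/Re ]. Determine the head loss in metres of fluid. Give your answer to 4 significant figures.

Cross-sectional area A = πD²/4 = π(0.2361)²/4 = 0.04378 m²; mean velocity V = Q/A = 0.0257/0.04378 = 0.587 m/s.
Reynolds number Re = ρVD/μ = 797.6 · 0.587 · 0.2361 / 0.00243 = 4.549e+04.
Re > 4000 → turbulent. Relative roughness ε/D = 0.00246/0.2361 = 0.0104. Haaland: 1/√f = -1.8 log₁₀[(0.0104/3.7)^1.11 + 6.9/4.549e+04] = -1.8 log₁₀[0.00148 + 0.000152] = 5.019, so f = 0.0397.
Darcy-Weisbach: ΔP = f(L/D)(ρV²/2) = 0.0397·(453.4/0.2361)·(797.6·0.587²/2) = 0.0397·1920·137.4 = 1.048e+04 Pa.
Head loss h_f = ΔP/(ρg) = 1.048e+04/(797.6·9.81) = 1.339 m.

h_f ≈ 1.339 m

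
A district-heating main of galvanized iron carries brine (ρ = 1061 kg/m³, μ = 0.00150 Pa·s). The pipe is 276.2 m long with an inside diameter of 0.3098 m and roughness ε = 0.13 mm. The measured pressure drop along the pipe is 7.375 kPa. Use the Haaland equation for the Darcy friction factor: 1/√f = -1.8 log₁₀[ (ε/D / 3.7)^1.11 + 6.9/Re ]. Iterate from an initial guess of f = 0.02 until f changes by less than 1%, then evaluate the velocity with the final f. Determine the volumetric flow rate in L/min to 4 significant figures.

Q ≈ 4189 L/min

Rearranging Darcy-Weisbach: V = √(2·ΔP·D/(f·L·ρ)). With ε/D = 0.00013/0.3098 = 0.00042, iterate starting from f = 0.02:
  f = 0.02 → V = √(2·7375·0.3098/(0.02·276.2·1061)) = 0.883 m/s; Re = ρVD/μ = 1.935e+05; f → 0.01826
  f = 0.01826 → V = 0.9241 m/s; Re = 2.025e+05; f → 0.01818
Converged (Δf/f < 1%). With the final f = 0.01818: V = √(2·7375·0.3098/(0.01818·276.2·1061)) = 0.9261 m/s.
Q = V·A = 0.9261·(π/4·0.3098²) = 0.06981 m³/s = 4189 L/min.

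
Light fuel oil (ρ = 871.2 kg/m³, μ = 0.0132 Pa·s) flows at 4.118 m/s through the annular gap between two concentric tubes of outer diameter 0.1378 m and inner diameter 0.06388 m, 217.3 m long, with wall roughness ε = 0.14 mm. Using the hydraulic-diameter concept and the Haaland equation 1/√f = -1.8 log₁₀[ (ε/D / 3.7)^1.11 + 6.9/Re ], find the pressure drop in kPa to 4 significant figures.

Hydraulic diameter D_h = 4A/P = D_o - D_i = 0.1378 - 0.06388 = 0.07392 m.
Re = ρVD_h/μ = 871.2·4.118·0.07392/0.0132 = 2.009e+04.
ε/D_h = 0.00014/0.07392 = 0.00189; Haaland gives 1/√f = -1.8 log₁₀[0.000222+0.000343] = 5.845, so f = 0.02927.
ΔP = f(L/D_h)(ρV²/2) = 0.02927·217.3/0.07392·7387 = 6.356e+05 Pa.
ΔP = 635.6 kPa.

ΔP ≈ 635.6 kPa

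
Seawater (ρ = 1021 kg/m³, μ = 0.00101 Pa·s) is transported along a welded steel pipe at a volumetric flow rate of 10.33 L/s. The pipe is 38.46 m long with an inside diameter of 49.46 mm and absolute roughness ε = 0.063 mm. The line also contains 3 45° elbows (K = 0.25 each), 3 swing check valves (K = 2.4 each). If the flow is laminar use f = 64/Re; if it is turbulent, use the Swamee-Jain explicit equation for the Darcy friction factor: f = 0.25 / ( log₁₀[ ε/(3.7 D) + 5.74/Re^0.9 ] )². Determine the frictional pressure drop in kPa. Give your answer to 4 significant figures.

ΔP ≈ 368.7 kPa

Q = 10.33 L/s = 10.33/1000 = 0.01033 m³/s.
Cross-sectional area A = πD²/4 = π(0.04946)²/4 = 0.001921 m²; mean velocity V = Q/A = 0.01033/0.001921 = 5.377 m/s.
Reynolds number Re = ρVD/μ = 1021 · 5.377 · 0.04946 / 0.00101 = 2.688e+05.
Re > 4000 → turbulent. Relative roughness ε/D = 6.3e-05/0.04946 = 0.00127. Swamee-Jain: f = 0.25/(log₁₀[0.00127/3.7 + 5.74/2.688e+05^0.9])² = 0.25/(log₁₀[0.000344 + 7.45e-05])² = 0.25/(-3.378)² = 0.02191.
Total minor-loss coefficient ΣK = 3·0.25 + 3·2.4 = 7.95.
ΔP = [f·L/D + ΣK]·(ρV²/2) = [0.02191·38.46/0.04946 + 7.95]·(1021·5.377²/2) = [17.04 + 7.95]·1.476e+04 = 3.687e+05 Pa.
ΔP = 3.687e+05 Pa = 368.7 kPa.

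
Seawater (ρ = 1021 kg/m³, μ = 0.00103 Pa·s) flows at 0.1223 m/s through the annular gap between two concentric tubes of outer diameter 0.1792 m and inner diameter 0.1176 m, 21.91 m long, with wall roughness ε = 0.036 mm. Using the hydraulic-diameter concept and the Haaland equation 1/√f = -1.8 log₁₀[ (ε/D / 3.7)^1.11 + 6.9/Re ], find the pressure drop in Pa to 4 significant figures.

Hydraulic diameter D_h = 4A/P = D_o - D_i = 0.1792 - 0.1176 = 0.0616 m.
Re = ρVD_h/μ = 1021·0.1223·0.0616/0.00103 = 7468.
ε/D_h = 3.6e-05/0.0616 = 0.000584; Haaland gives 1/√f = -1.8 log₁₀[6.03e-05+0.000924] = 5.412, so f = 0.03414.
ΔP = f(L/D_h)(ρV²/2) = 0.03414·21.91/0.0616·7.636 = 92.71 Pa.

ΔP ≈ 92.71 Pa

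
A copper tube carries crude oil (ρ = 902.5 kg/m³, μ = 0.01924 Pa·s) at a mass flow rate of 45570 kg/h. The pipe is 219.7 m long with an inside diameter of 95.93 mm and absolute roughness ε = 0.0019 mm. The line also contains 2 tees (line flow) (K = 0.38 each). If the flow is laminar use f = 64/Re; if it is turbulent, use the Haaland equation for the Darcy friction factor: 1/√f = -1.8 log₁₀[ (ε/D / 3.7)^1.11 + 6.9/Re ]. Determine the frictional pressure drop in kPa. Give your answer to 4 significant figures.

ṁ = 45570 kg/h = 45570/3600 = 12.66 kg/s.
A = πD²/4 = π(0.09593)²/4 = 0.007228 m²; mean velocity V = ṁ/(ρA) = 12.66/(902.5 · 0.007228) = 1.941 m/s.
Reynolds number Re = ρVD/μ = 902.5 · 1.941 · 0.09593 / 0.0192 = 8732.
Re > 4000 → turbulent. Relative roughness ε/D = 1.9e-06/0.09593 = 1.98e-05. Haaland: 1/√f = -1.8 log₁₀[(1.98e-05/3.7)^1.11 + 6.9/8732] = -1.8 log₁₀[1.41e-06 + 0.00079] = 5.583, so f = 0.03209.
Total minor-loss coefficient ΣK = 2·0.38 = 0.76.
ΔP = [f·L/D + ΣK]·(ρV²/2) = [0.03209·219.7/0.09593 + 0.76]·(902.5·1.941²/2) = [73.48 + 0.76]·1699 = 1.262e+05 Pa.
ΔP = 1.262e+05 Pa = 126.2 kPa.

ΔP ≈ 126.2 kPa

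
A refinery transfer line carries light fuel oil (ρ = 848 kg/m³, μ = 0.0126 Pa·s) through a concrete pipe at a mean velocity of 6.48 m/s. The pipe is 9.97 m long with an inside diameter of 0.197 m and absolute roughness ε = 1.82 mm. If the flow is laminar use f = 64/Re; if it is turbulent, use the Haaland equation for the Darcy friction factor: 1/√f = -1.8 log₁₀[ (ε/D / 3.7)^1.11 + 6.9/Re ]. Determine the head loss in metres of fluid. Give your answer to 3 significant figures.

Reynolds number Re = ρVD/μ = 848 · 6.48 · 0.197 / 0.0126 = 8.591e+04.
Re > 4000 → turbulent. Relative roughness ε/D = 0.00182/0.197 = 0.00924. Haaland: 1/√f = -1.8 log₁₀[(0.00924/3.7)^1.11 + 6.9/8.591e+04] = -1.8 log₁₀[0.00129 + 8.03e-05] = 5.153, so f = 0.03766.
Darcy-Weisbach: ΔP = f(L/D)(ρV²/2) = 0.03766·(9.97/0.197)·(848·6.48²/2) = 0.03766·50.61·1.78e+04 = 3.394e+04 Pa.
Head loss h_f = ΔP/(ρg) = 3.394e+04/(848·9.81) = 4.08 m.

h_f ≈ 4.08 m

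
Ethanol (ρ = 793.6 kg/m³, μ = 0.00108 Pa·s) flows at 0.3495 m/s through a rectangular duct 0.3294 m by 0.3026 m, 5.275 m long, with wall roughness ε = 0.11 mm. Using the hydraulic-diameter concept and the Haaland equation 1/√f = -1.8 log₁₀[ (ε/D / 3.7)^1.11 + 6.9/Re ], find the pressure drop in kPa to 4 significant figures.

Hydraulic diameter D_h = 4A/P = 4·(0.3294·0.3026)/(2·(0.3294+0.3026)) = 0.3987/1.264 = 0.3154 m.
Re = ρVD_h/μ = 793.6·0.3495·0.3154/0.00108 = 8.101e+04.
ε/D_h = 0.00011/0.3154 = 0.000349; Haaland gives 1/√f = -1.8 log₁₀[3.4e-05+8.52e-05] = 7.063, so f = 0.02005.
ΔP = f(L/D_h)(ρV²/2) = 0.02005·5.275/0.3154·48.47 = 16.25 Pa.
ΔP = 0.01625 kPa.

ΔP ≈ 0.01625 kPa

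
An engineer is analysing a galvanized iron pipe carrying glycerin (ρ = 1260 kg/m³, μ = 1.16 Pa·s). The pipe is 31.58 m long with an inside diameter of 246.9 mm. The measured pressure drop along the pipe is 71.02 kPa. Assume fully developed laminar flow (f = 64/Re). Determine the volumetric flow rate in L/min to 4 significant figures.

For laminar flow, f = 64/Re with Re = ρVD/μ, so Darcy-Weisbach reduces to ΔP = 32μLV/D². Solving for V: V = ΔP·D²/(32μL) = 7.102e+04·(0.2469)²/(32·1.16·31.58) = 3.693 m/s.
Check: Re = ρVD/μ = 1260·3.693·0.2469/1.16 = 990.5 < 2300, so the laminar assumption holds.
Q = V·A = 3.693·(π/4·0.2469²) = 0.1768 m³/s = 10610 L/min.

Q ≈ 10610 L/min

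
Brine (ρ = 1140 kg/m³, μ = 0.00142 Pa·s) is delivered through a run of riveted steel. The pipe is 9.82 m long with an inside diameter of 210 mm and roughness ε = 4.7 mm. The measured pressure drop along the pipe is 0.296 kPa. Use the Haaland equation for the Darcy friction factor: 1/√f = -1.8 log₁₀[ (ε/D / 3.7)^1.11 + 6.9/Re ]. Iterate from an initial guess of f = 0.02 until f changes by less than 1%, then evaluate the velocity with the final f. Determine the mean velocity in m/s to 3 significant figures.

V ≈ 0.465 m/s

Rearranging Darcy-Weisbach: V = √(2·ΔP·D/(f·L·ρ)). With ε/D = 0.0047/0.21 = 0.0224, iterate starting from f = 0.02:
  f = 0.02 → V = √(2·296·0.21/(0.02·9.82·1140)) = 0.7452 m/s; Re = ρVD/μ = 1.256e+05; f → 0.05119
  f = 0.05119 → V = 0.4658 m/s; Re = 7.852e+04; f → 0.05136
Converged (Δf/f < 1%). With the final f = 0.05136: V = √(2·296·0.21/(0.05136·9.82·1140)) = 0.465 m/s.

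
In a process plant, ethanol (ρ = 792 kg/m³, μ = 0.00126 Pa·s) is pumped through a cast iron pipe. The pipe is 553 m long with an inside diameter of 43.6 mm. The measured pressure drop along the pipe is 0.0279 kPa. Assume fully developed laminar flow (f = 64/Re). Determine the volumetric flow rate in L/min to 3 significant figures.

For laminar flow, f = 64/Re with Re = ρVD/μ, so Darcy-Weisbach reduces to ΔP = 32μLV/D². Solving for V: V = ΔP·D²/(32μL) = 27.9·(0.0436)²/(32·0.00126·553) = 0.002379 m/s.
Check: Re = ρVD/μ = 792·0.002379·0.0436/0.00126 = 65.19 < 2300, so the laminar assumption holds.
Q = V·A = 0.002379·(π/4·0.0436²) = 3.551e-06 m³/s = 0.213 L/min.

Q ≈ 0.213 L/min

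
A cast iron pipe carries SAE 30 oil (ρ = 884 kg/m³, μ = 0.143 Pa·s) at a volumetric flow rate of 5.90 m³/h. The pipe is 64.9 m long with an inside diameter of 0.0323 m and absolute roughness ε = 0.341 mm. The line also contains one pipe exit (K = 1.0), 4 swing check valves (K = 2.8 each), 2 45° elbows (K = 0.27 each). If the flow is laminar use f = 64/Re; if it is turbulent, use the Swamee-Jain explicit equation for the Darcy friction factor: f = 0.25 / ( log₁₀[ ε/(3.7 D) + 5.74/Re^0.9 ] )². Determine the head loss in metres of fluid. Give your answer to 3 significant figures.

h_f ≈ 68.3 m

Q = 5.90 m³/h = 5.90/3600 = 0.001639 m³/s.
Cross-sectional area A = πD²/4 = π(0.0323)²/4 = 0.0008194 m²; mean velocity V = Q/A = 0.001639/0.0008194 = 2 m/s.
Reynolds number Re = ρVD/μ = 884 · 2 · 0.0323 / 0.143 = 399.4.
Re < 2300 → laminar flow, so f = 64/Re = 64/399.4 = 0.1603 (the turbulent correlation is not needed).
Total minor-loss coefficient ΣK = 1·1 + 4·2.8 + 2·0.27 = 12.7.
ΔP = [f·L/D + ΣK]·(ρV²/2) = [0.1603·64.9/0.0323 + 12.7]·(884·2²/2) = [322 + 12.7]·1768 = 5.919e+05 Pa.
Head loss h_f = ΔP/(ρg) = 5.919e+05/(884·9.81) = 68.3 m.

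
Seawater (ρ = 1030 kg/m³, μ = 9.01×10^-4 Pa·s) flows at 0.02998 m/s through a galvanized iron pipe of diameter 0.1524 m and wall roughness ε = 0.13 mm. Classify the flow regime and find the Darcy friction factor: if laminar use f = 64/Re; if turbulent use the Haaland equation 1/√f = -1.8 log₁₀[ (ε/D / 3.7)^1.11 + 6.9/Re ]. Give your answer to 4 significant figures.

Re = ρVD/μ = 1030·0.02998·0.1524/0.000901 = 5223.
Re > 4000 → turbulent. ε/D = 0.00013/0.1524 = 0.000853; Haaland: 1/√f = -1.8 log₁₀[9.18e-05 + 0.00132] = 5.13, so f = 0.038.

f ≈ 0.03800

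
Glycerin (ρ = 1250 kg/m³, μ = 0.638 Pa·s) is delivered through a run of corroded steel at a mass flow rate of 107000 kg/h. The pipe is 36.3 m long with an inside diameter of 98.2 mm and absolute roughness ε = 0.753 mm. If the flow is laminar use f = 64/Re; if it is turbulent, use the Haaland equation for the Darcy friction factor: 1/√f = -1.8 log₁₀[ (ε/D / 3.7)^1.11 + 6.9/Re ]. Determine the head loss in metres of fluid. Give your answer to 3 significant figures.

ṁ = 107000 kg/h = 107000/3600 = 29.72 kg/s.
A = πD²/4 = π(0.0982)²/4 = 0.007574 m²; mean velocity V = ṁ/(ρA) = 29.72/(1250 · 0.007574) = 3.139 m/s.
Reynolds number Re = ρVD/μ = 1250 · 3.139 · 0.0982 / 0.638 = 604.
Re < 2300 → laminar flow, so f = 64/Re = 64/604 = 0.106 (the turbulent correlation is not needed).
Darcy-Weisbach: ΔP = f(L/D)(ρV²/2) = 0.106·(36.3/0.0982)·(1250·3.139²/2) = 0.106·369.7·6160 = 2.413e+05 Pa.
Head loss h_f = ΔP/(ρg) = 2.413e+05/(1250·9.81) = 19.7 m.

h_f ≈ 19.7 m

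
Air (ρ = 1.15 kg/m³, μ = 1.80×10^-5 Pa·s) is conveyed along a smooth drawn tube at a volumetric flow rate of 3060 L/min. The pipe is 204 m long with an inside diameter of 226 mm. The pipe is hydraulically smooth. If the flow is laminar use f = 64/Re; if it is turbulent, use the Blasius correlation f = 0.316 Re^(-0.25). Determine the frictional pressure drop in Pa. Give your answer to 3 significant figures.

ΔP ≈ 22.8 Pa

Q = 3060 L/min = 3060/60000 = 0.051 m³/s.
Cross-sectional area A = πD²/4 = π(0.226)²/4 = 0.04011 m²; mean velocity V = Q/A = 0.051/0.04011 = 1.271 m/s.
Reynolds number Re = ρVD/μ = 1.15 · 1.271 · 0.226 / 1.8e-05 = 1.836e+04.
Re > 4000 → turbulent. Smooth-pipe (Blasius): f = 0.316 Re^(-0.25) = 0.316/(1.836e+04)^0.25 = 0.02715.
Darcy-Weisbach: ΔP = f(L/D)(ρV²/2) = 0.02715·(204/0.226)·(1.15·1.271²/2) = 0.02715·902.7·0.9294 = 22.77 Pa.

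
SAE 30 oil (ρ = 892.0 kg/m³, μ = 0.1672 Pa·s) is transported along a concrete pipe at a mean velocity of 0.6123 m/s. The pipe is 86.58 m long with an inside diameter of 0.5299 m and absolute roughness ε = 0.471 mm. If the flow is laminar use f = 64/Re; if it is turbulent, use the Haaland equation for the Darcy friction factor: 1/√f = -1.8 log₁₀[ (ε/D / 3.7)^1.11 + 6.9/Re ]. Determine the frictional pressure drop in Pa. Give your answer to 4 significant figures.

ΔP ≈ 1010 Pa

Reynolds number Re = ρVD/μ = 892 · 0.6123 · 0.5299 / 0.167 = 1731.
Re < 2300 → laminar flow, so f = 64/Re = 64/1731 = 0.03697 (the turbulent correlation is not needed).
Darcy-Weisbach: ΔP = f(L/D)(ρV²/2) = 0.03697·(86.58/0.5299)·(892·0.6123²/2) = 0.03697·163.4·167.2 = 1010 Pa.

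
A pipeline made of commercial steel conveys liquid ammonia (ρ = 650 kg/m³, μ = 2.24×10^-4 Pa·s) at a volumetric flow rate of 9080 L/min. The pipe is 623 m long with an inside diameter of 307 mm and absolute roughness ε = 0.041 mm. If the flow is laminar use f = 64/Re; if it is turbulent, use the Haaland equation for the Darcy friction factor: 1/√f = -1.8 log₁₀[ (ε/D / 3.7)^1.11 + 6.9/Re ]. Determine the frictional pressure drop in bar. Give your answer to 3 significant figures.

Q = 9080 L/min = 9080/60000 = 0.1513 m³/s.
Cross-sectional area A = πD²/4 = π(0.307)²/4 = 0.07402 m²; mean velocity V = Q/A = 0.1513/0.07402 = 2.044 m/s.
Reynolds number Re = ρVD/μ = 650 · 2.044 · 0.307 / 0.000224 = 1.821e+06.
Re > 4000 → turbulent. Relative roughness ε/D = 4.1e-05/0.307 = 0.000134. Haaland: 1/√f = -1.8 log₁₀[(0.000134/3.7)^1.11 + 6.9/1.821e+06] = -1.8 log₁₀[1.17e-05 + 3.79e-06] = 8.657, so f = 0.01334.
Darcy-Weisbach: ΔP = f(L/D)(ρV²/2) = 0.01334·(623/0.307)·(650·2.044²/2) = 0.01334·2029·1358 = 3.678e+04 Pa.
ΔP = 3.678e+04 Pa = 0.368 bar.

ΔP ≈ 0.368 bar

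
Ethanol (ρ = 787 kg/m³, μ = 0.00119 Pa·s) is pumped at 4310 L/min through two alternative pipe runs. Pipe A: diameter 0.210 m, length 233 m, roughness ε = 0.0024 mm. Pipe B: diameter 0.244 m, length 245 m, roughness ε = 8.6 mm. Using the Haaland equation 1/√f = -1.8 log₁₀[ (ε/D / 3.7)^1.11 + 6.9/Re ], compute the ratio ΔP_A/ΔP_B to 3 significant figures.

Pipe A: V = Q/A = 0.07183/0.03464 = 2.074 m/s; Re = 2.88e+05; ε/D = 1.14e-05; Haaland → f = 0.01454; ΔP_A = f(L/D)(ρV²/2) = 2.731e+04 Pa.
Pipe B: V = Q/A = 0.07183/0.04676 = 1.536 m/s; Re = 2.479e+05; ε/D = 0.0352; Haaland → f = 0.06144; ΔP_B = f(L/D)(ρV²/2) = 5.729e+04 Pa.
ΔP_A/ΔP_B = 2.731e+04/5.729e+04 = 0.477.

ΔP_A/ΔP_B ≈ 0.477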